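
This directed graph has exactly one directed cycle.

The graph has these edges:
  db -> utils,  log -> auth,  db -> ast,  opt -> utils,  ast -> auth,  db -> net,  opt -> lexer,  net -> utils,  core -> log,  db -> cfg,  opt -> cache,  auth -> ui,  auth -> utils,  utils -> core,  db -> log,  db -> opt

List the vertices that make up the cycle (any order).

log, auth, core, utils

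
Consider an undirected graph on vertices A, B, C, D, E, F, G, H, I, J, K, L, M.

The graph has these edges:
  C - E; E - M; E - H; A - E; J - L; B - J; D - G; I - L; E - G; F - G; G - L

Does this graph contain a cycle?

No

DFS, tracking each vertex's parent; an edge to a visited non-parent vertex closes a cycle.
Start from I:
visit I (parent –)
  visit L (parent I)
    visit G (parent L)
      visit D (parent G)
        D–G: parent, skip
      G–L: parent, skip
      visit F (parent G)
        F–G: parent, skip
      visit E (parent G)
        visit M (parent E)
          M–E: parent, skip
        visit H (parent E)
          H–E: parent, skip
        E–G: parent, skip
        visit C (parent E)
          C–E: parent, skip
        visit A (parent E)
          A–E: parent, skip
    visit J (parent L)
      J–L: parent, skip
      visit B (parent J)
        B–J: parent, skip
    L–I: parent, skip
visit K (parent –)
No non-parent visited neighbor found — the graph is a forest.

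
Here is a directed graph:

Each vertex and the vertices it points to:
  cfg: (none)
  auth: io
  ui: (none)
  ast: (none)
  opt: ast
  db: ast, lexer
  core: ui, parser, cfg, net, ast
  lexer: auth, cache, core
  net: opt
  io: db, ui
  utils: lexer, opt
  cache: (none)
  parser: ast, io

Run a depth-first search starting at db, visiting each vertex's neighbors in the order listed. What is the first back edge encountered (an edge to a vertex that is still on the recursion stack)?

DFS from db (visiting each vertex's neighbors in the order listed); mark gray on enter, black on exit:
db gray
  ast gray
  ast black
  lexer gray
    auth gray
      io gray
        io→db: db is gray → back edge
First back edge: io → db.

io→db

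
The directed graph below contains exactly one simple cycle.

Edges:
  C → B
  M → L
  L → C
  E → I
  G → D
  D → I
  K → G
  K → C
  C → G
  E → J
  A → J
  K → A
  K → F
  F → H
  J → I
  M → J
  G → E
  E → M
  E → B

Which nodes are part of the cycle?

DFS with gray/black marking from C:
C gray
  G gray
    D gray
      I gray
      I black
    D black
    E gray
      E→I: I black — skip
      J gray
        J→I: I black — skip
      J black
      B gray
      B black
      M gray
        M→J: J black — skip
        L gray
          L→C: C is gray → back edge
Back edge closes the cycle C → G → E → M → L → C; its vertices are {C, E, G, L, M}.

C, E, G, L, M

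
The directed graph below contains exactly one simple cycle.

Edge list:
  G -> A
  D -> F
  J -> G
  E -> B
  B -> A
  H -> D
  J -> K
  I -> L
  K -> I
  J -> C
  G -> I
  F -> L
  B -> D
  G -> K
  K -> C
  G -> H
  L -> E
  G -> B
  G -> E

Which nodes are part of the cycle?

B, D, E, F, L

DFS with gray/black marking from E:
E gray
  B gray
    D gray
      F gray
        L gray
          L→E: E is gray → back edge
Back edge closes the cycle E → B → D → F → L → E; its vertices are {B, D, E, F, L}.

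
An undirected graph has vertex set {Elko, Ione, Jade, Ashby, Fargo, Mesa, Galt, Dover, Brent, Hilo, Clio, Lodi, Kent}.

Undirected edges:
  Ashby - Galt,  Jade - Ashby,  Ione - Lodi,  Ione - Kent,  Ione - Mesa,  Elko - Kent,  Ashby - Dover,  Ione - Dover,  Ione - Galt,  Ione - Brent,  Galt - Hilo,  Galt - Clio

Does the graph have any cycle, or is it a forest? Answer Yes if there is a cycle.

Yes

DFS, tracking each vertex's parent; an edge to a visited non-parent vertex closes a cycle.
Start from Ione:
visit Ione (parent –)
  visit Brent (parent Ione)
    Brent–Ione: parent, skip
  visit Dover (parent Ione)
    visit Ashby (parent Dover)
      visit Galt (parent Ashby)
        visit Clio (parent Galt)
          Clio–Galt: parent, skip
        Galt–Ashby: parent, skip
        Galt–Ione: Ione visited and ≠ parent → cycle
Cycle: Ione – Dover – Ashby – Galt – Ione.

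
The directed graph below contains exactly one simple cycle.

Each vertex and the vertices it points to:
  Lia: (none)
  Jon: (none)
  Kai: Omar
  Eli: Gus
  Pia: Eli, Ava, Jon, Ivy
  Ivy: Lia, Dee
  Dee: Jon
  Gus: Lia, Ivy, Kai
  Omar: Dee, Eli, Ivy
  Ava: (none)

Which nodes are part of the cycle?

Eli, Gus, Kai, Omar

DFS with gray/black marking from Eli:
Eli gray
  Gus gray
    Lia gray
    Lia black
    Ivy gray
      Ivy→Lia: Lia black — skip
      Dee gray
        Jon gray
        Jon black
      Dee black
    Ivy black
    Kai gray
      Omar gray
        Omar→Dee: Dee black — skip
        Omar→Eli: Eli is gray → back edge
Back edge closes the cycle Eli → Gus → Kai → Omar → Eli; its vertices are {Eli, Gus, Kai, Omar}.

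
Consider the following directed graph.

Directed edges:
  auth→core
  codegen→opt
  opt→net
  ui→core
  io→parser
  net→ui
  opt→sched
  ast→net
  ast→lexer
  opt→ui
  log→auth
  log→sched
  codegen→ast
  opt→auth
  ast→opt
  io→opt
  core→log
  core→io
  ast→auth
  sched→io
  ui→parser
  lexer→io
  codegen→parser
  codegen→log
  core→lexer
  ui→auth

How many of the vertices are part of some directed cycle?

9

A vertex is on a directed cycle iff it belongs to a strongly connected component of size ≥ 2 (or has a self-loop).
The vertices on cycles are {io, ui, log, net, opt, auth, core, lexer, sched} — 9 in total.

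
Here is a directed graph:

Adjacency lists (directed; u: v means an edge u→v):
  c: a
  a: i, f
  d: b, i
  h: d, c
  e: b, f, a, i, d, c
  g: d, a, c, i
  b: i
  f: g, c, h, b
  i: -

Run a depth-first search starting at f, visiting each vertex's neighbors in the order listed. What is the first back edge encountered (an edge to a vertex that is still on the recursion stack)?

DFS from f (visiting each vertex's neighbors in the order listed); mark gray on enter, black on exit:
f gray
  g gray
    d gray
      b gray
        i gray
        i black
      b black
      d→i: i black — skip
    d black
    a gray
      a→i: i black — skip
      a→f: f is gray → back edge
First back edge: a → f.

a->f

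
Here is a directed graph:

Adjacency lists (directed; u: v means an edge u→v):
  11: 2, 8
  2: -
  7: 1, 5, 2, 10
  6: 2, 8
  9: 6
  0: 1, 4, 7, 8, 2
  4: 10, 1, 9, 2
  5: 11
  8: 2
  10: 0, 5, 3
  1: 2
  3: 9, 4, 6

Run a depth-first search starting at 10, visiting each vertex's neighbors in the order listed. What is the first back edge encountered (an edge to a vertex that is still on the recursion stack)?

4→10

DFS from 10 (visiting each vertex's neighbors in the order listed); mark gray on enter, black on exit:
10 gray
  0 gray
    1 gray
      2 gray
      2 black
    1 black
    4 gray
      4→10: 10 is gray → back edge
First back edge: 4 → 10.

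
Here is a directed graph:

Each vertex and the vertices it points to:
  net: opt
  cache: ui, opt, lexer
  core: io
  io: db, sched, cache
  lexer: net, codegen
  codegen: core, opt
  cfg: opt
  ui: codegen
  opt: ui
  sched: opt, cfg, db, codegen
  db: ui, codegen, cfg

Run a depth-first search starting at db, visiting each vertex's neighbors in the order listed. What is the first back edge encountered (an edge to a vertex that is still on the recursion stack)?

DFS from db (visiting each vertex's neighbors in the order listed); mark gray on enter, black on exit:
db gray
  ui gray
    codegen gray
      core gray
        io gray
          io→db: db is gray → back edge
First back edge: io → db.

io->db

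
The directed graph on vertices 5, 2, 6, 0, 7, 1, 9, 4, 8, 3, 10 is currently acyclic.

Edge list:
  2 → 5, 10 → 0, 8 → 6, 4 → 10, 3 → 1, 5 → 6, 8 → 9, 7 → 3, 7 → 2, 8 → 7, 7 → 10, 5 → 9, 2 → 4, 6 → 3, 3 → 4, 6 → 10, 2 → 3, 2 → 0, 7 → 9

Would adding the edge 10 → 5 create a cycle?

Adding 10→5 creates a cycle iff 5 can already reach 10.
Path from 5: 5 → 6 → 10.
So 5 → … → 10 → 5 is a cycle.

Yes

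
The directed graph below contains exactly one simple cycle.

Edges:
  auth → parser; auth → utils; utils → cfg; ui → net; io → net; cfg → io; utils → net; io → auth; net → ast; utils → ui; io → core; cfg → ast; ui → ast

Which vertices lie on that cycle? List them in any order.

io, cfg, auth, utils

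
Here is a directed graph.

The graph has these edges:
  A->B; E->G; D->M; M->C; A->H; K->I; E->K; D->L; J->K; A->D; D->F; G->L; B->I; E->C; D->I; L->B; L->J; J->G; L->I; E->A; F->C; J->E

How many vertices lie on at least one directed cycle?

6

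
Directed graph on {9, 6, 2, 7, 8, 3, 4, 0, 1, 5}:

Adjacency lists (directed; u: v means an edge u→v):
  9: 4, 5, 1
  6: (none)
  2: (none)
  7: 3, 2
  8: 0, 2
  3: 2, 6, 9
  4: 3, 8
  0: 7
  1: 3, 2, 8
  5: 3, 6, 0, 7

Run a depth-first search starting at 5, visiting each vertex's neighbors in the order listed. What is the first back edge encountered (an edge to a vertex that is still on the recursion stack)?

4→3

DFS from 5 (visiting each vertex's neighbors in the order listed); mark gray on enter, black on exit:
5 gray
  3 gray
    2 gray
    2 black
    6 gray
    6 black
    9 gray
      4 gray
        4→3: 3 is gray → back edge
First back edge: 4 → 3.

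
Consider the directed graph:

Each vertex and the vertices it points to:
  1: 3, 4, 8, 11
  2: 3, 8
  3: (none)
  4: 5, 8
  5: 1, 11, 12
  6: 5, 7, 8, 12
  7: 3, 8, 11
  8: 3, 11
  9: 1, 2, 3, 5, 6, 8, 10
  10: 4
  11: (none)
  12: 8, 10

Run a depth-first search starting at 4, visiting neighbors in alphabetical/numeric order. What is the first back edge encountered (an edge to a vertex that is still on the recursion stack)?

1->4

DFS from 4 (visiting neighbors in alphabetical/numeric order); mark gray on enter, black on exit:
4 gray
  5 gray
    1 gray
      3 gray
      3 black
      1→4: 4 is gray → back edge
First back edge: 1 → 4.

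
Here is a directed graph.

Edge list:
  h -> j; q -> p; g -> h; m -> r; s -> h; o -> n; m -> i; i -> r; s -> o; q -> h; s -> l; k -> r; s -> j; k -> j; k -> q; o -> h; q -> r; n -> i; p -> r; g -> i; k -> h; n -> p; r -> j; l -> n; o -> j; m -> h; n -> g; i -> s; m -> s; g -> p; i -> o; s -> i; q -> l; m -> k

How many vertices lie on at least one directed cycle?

A vertex is on a directed cycle iff it belongs to a strongly connected component of size ≥ 2 (or has a self-loop).
The vertices on cycles are {g, i, l, n, o, s} — 6 in total.

6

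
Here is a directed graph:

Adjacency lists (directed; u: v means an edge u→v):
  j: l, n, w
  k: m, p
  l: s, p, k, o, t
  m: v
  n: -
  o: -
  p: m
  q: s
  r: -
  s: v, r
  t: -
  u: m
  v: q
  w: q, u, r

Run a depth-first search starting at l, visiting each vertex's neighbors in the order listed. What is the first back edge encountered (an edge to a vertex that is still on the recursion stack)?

q→s

DFS from l (visiting each vertex's neighbors in the order listed); mark gray on enter, black on exit:
l gray
  s gray
    v gray
      q gray
        q→s: s is gray → back edge
First back edge: q → s.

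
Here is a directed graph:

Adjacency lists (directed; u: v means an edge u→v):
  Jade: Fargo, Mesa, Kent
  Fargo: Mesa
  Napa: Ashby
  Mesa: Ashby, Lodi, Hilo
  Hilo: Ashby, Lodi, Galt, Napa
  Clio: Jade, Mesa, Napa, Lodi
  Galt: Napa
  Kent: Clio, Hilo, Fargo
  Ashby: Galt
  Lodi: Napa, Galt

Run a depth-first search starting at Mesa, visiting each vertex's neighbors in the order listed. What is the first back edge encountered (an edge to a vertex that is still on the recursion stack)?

Napa->Ashby

DFS from Mesa (visiting each vertex's neighbors in the order listed); mark gray on enter, black on exit:
Mesa gray
  Ashby gray
    Galt gray
      Napa gray
        Napa→Ashby: Ashby is gray → back edge
First back edge: Napa → Ashby.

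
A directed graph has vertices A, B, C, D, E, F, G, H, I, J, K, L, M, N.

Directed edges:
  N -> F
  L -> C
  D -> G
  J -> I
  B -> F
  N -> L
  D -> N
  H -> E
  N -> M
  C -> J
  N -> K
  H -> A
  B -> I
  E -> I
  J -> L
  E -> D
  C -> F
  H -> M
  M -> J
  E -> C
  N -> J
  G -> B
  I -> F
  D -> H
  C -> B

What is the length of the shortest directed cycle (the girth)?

3

For each vertex v, BFS finds the shortest path from v back to v.
The shortest such closed walk is D → H → E → D, length 3.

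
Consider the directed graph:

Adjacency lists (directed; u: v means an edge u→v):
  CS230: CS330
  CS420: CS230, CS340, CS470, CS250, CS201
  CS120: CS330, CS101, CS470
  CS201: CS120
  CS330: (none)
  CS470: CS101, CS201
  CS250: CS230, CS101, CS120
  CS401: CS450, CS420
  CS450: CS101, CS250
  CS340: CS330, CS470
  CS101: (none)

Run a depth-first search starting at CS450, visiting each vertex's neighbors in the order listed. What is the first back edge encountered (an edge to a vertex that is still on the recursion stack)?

CS201→CS120

DFS from CS450 (visiting each vertex's neighbors in the order listed); mark gray on enter, black on exit:
CS450 gray
  CS101 gray
  CS101 black
  CS250 gray
    CS230 gray
      CS330 gray
      CS330 black
    CS230 black
    CS250→CS101: CS101 black — skip
    CS120 gray
      CS120→CS330: CS330 black — skip
      CS120→CS101: CS101 black — skip
      CS470 gray
        CS470→CS101: CS101 black — skip
        CS201 gray
          CS201→CS120: CS120 is gray → back edge
First back edge: CS201 → CS120.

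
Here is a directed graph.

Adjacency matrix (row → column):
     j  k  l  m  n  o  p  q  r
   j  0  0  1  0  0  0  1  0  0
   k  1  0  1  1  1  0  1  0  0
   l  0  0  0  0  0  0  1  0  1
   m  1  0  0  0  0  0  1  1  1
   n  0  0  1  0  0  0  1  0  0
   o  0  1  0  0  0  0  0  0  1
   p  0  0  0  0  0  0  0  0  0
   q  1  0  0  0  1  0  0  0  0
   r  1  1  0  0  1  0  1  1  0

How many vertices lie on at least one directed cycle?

7

A vertex is on a directed cycle iff it belongs to a strongly connected component of size ≥ 2 (or has a self-loop).
The vertices on cycles are {j, k, l, m, n, q, r} — 7 in total.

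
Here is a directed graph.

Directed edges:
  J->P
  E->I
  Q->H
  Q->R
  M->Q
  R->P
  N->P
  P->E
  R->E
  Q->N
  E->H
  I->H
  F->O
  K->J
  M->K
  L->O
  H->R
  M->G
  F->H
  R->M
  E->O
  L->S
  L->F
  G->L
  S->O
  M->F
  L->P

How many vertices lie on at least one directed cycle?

13

A vertex is on a directed cycle iff it belongs to a strongly connected component of size ≥ 2 (or has a self-loop).
The vertices on cycles are {E, F, G, H, I, J, K, L, M, N, P, Q, R} — 13 in total.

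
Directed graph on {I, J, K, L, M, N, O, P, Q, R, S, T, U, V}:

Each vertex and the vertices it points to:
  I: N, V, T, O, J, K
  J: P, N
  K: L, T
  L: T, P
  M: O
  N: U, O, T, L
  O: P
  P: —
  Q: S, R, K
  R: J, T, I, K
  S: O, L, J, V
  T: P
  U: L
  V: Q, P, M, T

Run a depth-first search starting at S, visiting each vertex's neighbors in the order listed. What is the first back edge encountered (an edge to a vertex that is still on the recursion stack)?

DFS from S (visiting each vertex's neighbors in the order listed); mark gray on enter, black on exit:
S gray
  O gray
    P gray
    P black
  O black
  L gray
    T gray
      T→P: P black — skip
    T black
    L→P: P black — skip
  L black
  J gray
    J→P: P black — skip
    N gray
      U gray
        U→L: L black — skip
      U black
      N→O: O black — skip
      N→T: T black — skip
      N→L: L black — skip
    N black
  J black
  V gray
    Q gray
      Q→S: S is gray → back edge
First back edge: Q → S.

Q->S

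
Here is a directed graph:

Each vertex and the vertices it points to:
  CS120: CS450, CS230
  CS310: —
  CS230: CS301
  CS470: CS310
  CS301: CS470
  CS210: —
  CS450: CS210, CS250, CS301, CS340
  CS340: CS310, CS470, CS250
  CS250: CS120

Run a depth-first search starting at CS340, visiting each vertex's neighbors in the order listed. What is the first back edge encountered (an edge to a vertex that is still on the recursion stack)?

CS450→CS250

DFS from CS340 (visiting each vertex's neighbors in the order listed); mark gray on enter, black on exit:
CS340 gray
  CS310 gray
  CS310 black
  CS470 gray
    CS470→CS310: CS310 black — skip
  CS470 black
  CS250 gray
    CS120 gray
      CS450 gray
        CS210 gray
        CS210 black
        CS450→CS250: CS250 is gray → back edge
First back edge: CS450 → CS250.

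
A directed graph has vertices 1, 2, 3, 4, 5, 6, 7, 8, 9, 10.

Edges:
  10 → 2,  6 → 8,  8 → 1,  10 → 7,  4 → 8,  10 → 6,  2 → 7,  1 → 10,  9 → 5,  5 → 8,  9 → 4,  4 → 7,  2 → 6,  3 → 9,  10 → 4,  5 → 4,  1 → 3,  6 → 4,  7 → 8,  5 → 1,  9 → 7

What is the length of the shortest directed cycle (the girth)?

For each vertex v, BFS finds the shortest path from v back to v.
The shortest such closed walk is 1 → 10 → 6 → 8 → 1, length 4.

4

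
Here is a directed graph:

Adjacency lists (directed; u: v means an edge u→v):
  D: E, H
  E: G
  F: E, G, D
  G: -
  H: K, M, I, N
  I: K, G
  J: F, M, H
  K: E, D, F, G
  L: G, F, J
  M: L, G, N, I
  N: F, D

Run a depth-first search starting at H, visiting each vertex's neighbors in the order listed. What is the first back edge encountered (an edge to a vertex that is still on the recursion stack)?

D->H

DFS from H (visiting each vertex's neighbors in the order listed); mark gray on enter, black on exit:
H gray
  K gray
    E gray
      G gray
      G black
    E black
    D gray
      D→E: E black — skip
      D→H: H is gray → back edge
First back edge: D → H.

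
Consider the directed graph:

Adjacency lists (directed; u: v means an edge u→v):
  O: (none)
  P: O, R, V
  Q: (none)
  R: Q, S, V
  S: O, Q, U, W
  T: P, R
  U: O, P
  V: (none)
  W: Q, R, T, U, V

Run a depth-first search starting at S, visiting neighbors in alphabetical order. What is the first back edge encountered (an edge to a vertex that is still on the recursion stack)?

R->S

DFS from S (visiting neighbors in alphabetical order); mark gray on enter, black on exit:
S gray
  O gray
  O black
  Q gray
  Q black
  U gray
    U→O: O black — skip
    P gray
      P→O: O black — skip
      R gray
        R→Q: Q black — skip
        R→S: S is gray → back edge
First back edge: R → S.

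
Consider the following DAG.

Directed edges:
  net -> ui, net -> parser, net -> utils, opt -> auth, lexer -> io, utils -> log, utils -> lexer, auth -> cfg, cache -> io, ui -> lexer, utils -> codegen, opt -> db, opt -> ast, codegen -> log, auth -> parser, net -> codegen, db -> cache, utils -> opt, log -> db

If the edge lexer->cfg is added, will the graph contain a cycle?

Adding lexer→cfg creates a cycle iff cfg can already reach lexer.
Explore from cfg: no path reaches lexer. The graph stays acyclic.

No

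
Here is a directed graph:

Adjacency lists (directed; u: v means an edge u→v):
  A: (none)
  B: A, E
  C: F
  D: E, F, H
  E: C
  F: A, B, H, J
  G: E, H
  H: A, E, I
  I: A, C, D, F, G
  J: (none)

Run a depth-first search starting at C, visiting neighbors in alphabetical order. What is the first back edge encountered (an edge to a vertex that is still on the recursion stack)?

E->C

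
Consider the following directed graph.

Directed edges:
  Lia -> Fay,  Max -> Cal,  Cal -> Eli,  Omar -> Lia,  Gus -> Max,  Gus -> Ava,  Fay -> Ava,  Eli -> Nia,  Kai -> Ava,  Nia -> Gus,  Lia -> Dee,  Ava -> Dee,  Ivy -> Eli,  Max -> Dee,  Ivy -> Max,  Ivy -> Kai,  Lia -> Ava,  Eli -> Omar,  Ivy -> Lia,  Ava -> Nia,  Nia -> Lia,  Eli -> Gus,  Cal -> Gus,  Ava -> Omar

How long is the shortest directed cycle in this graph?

For each vertex v, BFS finds the shortest path from v back to v.
The shortest such closed walk is Nia → Lia → Ava → Nia, length 3.

3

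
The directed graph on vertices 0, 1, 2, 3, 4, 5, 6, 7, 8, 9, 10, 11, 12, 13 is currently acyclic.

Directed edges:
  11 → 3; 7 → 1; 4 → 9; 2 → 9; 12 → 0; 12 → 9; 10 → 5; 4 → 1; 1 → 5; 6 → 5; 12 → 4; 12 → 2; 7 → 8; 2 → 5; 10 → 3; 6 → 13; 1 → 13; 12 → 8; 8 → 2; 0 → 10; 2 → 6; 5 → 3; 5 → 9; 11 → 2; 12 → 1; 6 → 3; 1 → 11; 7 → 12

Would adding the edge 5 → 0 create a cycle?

Adding 5→0 creates a cycle iff 0 can already reach 5.
Path from 0: 0 → 10 → 5.
So 0 → … → 5 → 0 is a cycle.

Yes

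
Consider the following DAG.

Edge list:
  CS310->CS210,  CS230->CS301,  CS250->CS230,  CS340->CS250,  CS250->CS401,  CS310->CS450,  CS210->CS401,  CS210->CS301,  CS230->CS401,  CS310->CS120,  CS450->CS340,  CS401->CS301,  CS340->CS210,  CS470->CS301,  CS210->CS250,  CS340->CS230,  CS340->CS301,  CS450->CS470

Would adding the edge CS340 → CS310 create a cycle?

Yes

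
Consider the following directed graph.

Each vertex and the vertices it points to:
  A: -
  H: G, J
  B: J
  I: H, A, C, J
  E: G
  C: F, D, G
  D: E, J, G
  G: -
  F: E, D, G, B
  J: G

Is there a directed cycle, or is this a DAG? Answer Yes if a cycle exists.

No

DFS with white/gray/black marking, starting from F:
F gray
  E gray
    G gray
    G black
  E black
  D gray
    D→E: E black — skip
    J gray
      J→G: G black — skip
    J black
    D→G: G black — skip
  D black
  F→G: G black — skip
  B gray
    B→J: J black — skip
  B black
F black
A gray
A black
H gray
  H→G: G black — skip
  H→J: J black — skip
H black
I gray
  I→H: H black — skip
  I→A: A black — skip
  C gray
    C→F: F black — skip
    C→D: D black — skip
    C→G: G black — skip
  C black
  I→J: J black — skip
I black
Every edge goes to a white or black vertex — no back edge, so the graph is acyclic.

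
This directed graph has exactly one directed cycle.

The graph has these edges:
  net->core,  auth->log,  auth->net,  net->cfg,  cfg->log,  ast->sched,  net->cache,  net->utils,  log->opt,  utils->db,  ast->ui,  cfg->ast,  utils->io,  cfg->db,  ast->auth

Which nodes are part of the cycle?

ast, cfg, net, auth

DFS with gray/black marking from net:
net gray
  core gray
  core black
  cache gray
  cache black
  cfg gray
    log gray
      opt gray
      opt black
    log black
    ast gray
      sched gray
      sched black
      auth gray
        auth→log: log black — skip
        auth→net: net is gray → back edge
Back edge closes the cycle net → cfg → ast → auth → net; its vertices are {ast, cfg, net, auth}.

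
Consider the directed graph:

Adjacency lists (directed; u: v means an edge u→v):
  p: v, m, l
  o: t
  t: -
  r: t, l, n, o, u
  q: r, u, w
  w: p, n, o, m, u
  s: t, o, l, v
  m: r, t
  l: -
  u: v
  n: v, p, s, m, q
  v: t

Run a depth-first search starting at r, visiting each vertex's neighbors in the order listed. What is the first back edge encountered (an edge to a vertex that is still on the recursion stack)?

m→r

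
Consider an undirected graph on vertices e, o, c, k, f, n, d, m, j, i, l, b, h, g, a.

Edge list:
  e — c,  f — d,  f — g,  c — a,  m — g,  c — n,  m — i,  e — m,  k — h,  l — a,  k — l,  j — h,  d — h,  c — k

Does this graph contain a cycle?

DFS, tracking each vertex's parent; an edge to a visited non-parent vertex closes a cycle.
Start from m:
visit m (parent –)
  visit i (parent m)
    i–m: parent, skip
  visit g (parent m)
    g–m: parent, skip
    visit f (parent g)
      visit d (parent f)
        visit h (parent d)
          visit k (parent h)
            k–h: parent, skip
            visit c (parent k)
              visit e (parent c)
                e–m: m visited and ≠ parent → cycle
Cycle: m – g – f – d – h – k – c – e – m.

Yes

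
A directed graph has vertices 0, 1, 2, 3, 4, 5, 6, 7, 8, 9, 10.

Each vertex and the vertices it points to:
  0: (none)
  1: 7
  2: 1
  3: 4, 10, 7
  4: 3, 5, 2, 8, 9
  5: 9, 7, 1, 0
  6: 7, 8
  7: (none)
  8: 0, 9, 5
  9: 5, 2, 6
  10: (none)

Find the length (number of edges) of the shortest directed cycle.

2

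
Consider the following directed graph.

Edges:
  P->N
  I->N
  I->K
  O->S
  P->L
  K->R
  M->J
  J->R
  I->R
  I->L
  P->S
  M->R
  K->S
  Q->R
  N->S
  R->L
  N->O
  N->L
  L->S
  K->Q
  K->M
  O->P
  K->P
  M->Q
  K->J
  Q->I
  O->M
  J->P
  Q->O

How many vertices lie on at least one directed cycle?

8

A vertex is on a directed cycle iff it belongs to a strongly connected component of size ≥ 2 (or has a self-loop).
The vertices on cycles are {I, J, K, M, N, O, P, Q} — 8 in total.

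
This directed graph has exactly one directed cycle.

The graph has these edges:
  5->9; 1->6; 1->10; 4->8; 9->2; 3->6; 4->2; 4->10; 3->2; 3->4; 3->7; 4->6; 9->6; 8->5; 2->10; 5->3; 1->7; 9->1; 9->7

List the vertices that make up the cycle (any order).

DFS with gray/black marking from 8:
8 gray
  5 gray
    9 gray
      2 gray
        10 gray
        10 black
      2 black
      6 gray
      6 black
      7 gray
      7 black
      1 gray
        1→10: 10 black — skip
        1→7: 7 black — skip
        1→6: 6 black — skip
      1 black
    9 black
    3 gray
      4 gray
        4→8: 8 is gray → back edge
Back edge closes the cycle 8 → 5 → 3 → 4 → 8; its vertices are {3, 4, 5, 8}.

3, 4, 5, 8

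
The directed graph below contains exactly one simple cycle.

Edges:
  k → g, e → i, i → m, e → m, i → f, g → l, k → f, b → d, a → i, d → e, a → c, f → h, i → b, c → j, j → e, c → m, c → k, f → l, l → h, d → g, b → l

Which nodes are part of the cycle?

DFS with gray/black marking from i:
i gray
  f gray
    l gray
      h gray
      h black
    l black
    f→h: h black — skip
  f black
  m gray
  m black
  b gray
    b→l: l black — skip
    d gray
      g gray
        g→l: l black — skip
      g black
      e gray
        e→m: m black — skip
        e→i: i is gray → back edge
Back edge closes the cycle i → b → d → e → i; its vertices are {b, d, e, i}.

b, d, e, i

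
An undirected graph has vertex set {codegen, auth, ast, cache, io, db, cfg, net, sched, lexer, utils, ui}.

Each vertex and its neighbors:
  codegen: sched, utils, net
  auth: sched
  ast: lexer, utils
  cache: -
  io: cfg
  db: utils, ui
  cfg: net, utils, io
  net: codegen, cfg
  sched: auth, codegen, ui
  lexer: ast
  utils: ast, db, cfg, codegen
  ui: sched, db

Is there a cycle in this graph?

Yes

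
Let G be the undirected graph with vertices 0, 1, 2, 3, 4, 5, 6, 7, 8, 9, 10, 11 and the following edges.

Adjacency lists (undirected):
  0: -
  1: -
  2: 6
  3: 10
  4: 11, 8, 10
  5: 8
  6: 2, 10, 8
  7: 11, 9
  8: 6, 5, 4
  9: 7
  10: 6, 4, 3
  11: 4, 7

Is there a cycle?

Yes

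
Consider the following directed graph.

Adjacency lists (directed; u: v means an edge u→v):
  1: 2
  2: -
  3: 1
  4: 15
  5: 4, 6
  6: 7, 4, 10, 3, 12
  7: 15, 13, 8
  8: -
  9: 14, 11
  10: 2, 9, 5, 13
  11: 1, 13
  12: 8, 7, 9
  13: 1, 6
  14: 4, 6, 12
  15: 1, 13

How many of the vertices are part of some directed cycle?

A vertex is on a directed cycle iff it belongs to a strongly connected component of size ≥ 2 (or has a self-loop).
The vertices on cycles are {4, 5, 6, 7, 9, 10, 11, 12, 13, 14, 15} — 11 in total.

11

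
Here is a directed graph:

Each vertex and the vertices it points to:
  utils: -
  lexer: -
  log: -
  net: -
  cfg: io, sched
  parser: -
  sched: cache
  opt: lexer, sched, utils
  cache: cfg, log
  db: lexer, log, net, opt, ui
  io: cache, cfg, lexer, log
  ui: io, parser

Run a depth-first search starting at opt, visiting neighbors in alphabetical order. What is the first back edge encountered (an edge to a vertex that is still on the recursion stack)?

DFS from opt (visiting neighbors in alphabetical order); mark gray on enter, black on exit:
opt gray
  lexer gray
  lexer black
  sched gray
    cache gray
      cfg gray
        io gray
          io→cache: cache is gray → back edge
First back edge: io → cache.

io→cache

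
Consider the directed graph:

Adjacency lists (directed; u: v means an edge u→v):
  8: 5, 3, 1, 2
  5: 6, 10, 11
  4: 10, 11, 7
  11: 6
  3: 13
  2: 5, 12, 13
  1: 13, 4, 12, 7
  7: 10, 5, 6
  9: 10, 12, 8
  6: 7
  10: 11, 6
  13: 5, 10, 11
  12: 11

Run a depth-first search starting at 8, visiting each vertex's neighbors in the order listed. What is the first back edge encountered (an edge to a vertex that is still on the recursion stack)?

11->6

DFS from 8 (visiting each vertex's neighbors in the order listed); mark gray on enter, black on exit:
8 gray
  5 gray
    6 gray
      7 gray
        10 gray
          11 gray
            11→6: 6 is gray → back edge
First back edge: 11 → 6.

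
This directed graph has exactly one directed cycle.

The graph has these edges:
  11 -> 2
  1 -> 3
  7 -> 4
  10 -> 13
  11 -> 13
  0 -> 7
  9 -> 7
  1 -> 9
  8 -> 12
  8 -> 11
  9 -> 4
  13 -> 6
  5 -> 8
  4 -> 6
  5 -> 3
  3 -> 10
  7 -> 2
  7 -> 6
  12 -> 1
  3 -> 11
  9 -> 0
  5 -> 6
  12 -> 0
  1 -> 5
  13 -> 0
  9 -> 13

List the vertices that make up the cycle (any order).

1, 5, 8, 12

DFS with gray/black marking from 1:
1 gray
  5 gray
    8 gray
      11 gray
        13 gray
          0 gray
            7 gray
              6 gray
              6 black
              4 gray
                4→6: 6 black — skip
              4 black
              2 gray
              2 black
            7 black
          0 black
          13→6: 6 black — skip
        13 black
        11→2: 2 black — skip
      11 black
      12 gray
        12→1: 1 is gray → back edge
Back edge closes the cycle 1 → 5 → 8 → 12 → 1; its vertices are {1, 5, 8, 12}.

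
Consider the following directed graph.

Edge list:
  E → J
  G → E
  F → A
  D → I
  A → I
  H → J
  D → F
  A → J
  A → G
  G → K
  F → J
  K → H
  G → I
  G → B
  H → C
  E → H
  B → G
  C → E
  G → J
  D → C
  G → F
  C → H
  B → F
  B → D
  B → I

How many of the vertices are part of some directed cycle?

A vertex is on a directed cycle iff it belongs to a strongly connected component of size ≥ 2 (or has a self-loop).
The vertices on cycles are {A, B, C, D, E, F, G, H} — 8 in total.

8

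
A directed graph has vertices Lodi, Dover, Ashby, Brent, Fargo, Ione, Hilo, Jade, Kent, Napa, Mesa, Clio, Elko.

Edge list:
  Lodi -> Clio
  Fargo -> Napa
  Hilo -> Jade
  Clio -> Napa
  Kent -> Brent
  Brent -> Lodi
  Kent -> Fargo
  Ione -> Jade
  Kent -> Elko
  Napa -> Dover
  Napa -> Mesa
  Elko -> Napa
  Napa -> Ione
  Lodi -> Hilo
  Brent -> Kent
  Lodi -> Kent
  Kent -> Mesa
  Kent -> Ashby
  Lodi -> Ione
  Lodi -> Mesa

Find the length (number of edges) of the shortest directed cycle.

For each vertex v, BFS finds the shortest path from v back to v.
The shortest such closed walk is Kent → Brent → Kent, length 2.

2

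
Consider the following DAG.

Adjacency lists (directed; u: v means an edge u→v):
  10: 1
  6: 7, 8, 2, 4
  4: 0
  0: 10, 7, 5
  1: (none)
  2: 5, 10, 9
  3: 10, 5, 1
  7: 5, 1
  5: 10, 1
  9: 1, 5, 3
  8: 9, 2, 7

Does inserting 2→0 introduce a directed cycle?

Adding 2→0 creates a cycle iff 0 can already reach 2.
Explore from 0: no path reaches 2. The graph stays acyclic.

No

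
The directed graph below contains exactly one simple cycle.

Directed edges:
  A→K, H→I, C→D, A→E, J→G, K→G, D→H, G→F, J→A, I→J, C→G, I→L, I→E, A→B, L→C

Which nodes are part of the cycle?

DFS with gray/black marking from I:
I gray
  L gray
    C gray
      G gray
        F gray
        F black
      G black
      D gray
        H gray
          H→I: I is gray → back edge
Back edge closes the cycle I → L → C → D → H → I; its vertices are {C, D, H, I, L}.

C, D, H, I, L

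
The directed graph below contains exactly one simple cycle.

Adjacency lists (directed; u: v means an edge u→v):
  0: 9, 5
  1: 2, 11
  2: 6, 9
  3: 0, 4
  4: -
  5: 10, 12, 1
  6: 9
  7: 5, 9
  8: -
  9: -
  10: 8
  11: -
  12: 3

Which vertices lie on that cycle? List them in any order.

0, 3, 5, 12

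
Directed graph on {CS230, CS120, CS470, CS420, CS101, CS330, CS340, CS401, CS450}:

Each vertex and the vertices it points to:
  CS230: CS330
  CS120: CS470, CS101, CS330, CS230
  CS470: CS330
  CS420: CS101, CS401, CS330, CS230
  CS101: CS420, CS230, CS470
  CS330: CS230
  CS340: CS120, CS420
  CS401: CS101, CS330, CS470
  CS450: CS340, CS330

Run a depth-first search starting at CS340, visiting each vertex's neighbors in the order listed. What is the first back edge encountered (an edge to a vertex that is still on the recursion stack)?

CS230->CS330

DFS from CS340 (visiting each vertex's neighbors in the order listed); mark gray on enter, black on exit:
CS340 gray
  CS120 gray
    CS470 gray
      CS330 gray
        CS230 gray
          CS230→CS330: CS330 is gray → back edge
First back edge: CS230 → CS330.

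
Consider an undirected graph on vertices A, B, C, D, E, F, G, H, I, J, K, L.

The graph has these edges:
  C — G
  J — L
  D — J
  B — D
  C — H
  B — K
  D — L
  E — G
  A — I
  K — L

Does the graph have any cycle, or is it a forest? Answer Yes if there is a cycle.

Yes

DFS, tracking each vertex's parent; an edge to a visited non-parent vertex closes a cycle.
Start from K:
visit K (parent –)
  visit L (parent K)
    visit D (parent L)
      D–L: parent, skip
      visit B (parent D)
        B–D: parent, skip
        B–K: K visited and ≠ parent → cycle
Cycle: K – L – D – B – K.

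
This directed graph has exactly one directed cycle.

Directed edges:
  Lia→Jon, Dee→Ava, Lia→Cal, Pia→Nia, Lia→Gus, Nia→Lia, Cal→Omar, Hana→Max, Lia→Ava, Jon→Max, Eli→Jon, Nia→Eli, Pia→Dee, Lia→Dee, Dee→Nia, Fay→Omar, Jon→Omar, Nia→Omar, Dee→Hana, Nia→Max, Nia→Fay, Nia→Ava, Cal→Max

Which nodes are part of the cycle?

DFS with gray/black marking from Nia:
Nia gray
  Ava gray
  Ava black
  Lia gray
    Cal gray
      Omar gray
      Omar black
      Max gray
      Max black
    Cal black
    Jon gray
      Jon→Omar: Omar black — skip
      Jon→Max: Max black — skip
    Jon black
    Dee gray
      Dee→Nia: Nia is gray → back edge
Back edge closes the cycle Nia → Lia → Dee → Nia; its vertices are {Dee, Lia, Nia}.

Dee, Lia, Nia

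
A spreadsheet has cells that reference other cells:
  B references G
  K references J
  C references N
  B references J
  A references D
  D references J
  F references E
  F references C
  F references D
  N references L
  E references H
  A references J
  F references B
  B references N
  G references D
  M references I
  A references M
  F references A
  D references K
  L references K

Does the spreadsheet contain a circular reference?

No

DFS with white/gray/black marking, starting from L:
L gray
  K gray
    J gray
    J black
  K black
L black
A gray
  A→J: J black — skip
  M gray
    I gray
    I black
  M black
  D gray
    D→K: K black — skip
    D→J: J black — skip
  D black
A black
B gray
  B→J: J black — skip
  N gray
    N→L: L black — skip
  N black
  G gray
    G→D: D black — skip
  G black
B black
C gray
  C→N: N black — skip
C black
E gray
  H gray
  H black
E black
F gray
  F→C: C black — skip
  F→E: E black — skip
  F→D: D black — skip
  F→B: B black — skip
  F→A: A black — skip
F black
Every edge goes to a white or black vertex — no back edge, so the graph is acyclic.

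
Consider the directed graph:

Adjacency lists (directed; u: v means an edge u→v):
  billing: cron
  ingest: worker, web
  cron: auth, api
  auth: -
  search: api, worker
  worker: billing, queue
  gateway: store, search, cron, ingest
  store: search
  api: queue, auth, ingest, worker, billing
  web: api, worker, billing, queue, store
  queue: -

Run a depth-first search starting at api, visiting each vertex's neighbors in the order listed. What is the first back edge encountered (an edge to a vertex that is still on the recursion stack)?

DFS from api (visiting each vertex's neighbors in the order listed); mark gray on enter, black on exit:
api gray
  queue gray
  queue black
  auth gray
  auth black
  ingest gray
    worker gray
      billing gray
        cron gray
          cron→auth: auth black — skip
          cron→api: api is gray → back edge
First back edge: cron → api.

cron->api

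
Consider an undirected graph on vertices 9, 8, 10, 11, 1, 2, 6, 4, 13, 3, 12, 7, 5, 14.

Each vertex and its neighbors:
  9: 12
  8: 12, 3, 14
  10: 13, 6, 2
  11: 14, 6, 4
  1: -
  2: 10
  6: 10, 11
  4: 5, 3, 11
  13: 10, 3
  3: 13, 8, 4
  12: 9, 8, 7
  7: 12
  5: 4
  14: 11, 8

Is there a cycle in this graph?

Yes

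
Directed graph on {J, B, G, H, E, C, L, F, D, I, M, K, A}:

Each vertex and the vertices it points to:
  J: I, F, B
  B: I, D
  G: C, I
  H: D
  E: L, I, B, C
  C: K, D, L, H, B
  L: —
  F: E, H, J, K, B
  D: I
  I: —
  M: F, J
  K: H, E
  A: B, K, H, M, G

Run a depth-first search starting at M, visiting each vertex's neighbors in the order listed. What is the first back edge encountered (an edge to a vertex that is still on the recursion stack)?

K->E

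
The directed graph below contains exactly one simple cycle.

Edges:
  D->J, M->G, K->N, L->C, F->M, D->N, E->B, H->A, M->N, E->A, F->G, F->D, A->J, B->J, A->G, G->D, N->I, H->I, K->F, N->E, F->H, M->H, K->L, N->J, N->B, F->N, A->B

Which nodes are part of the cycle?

DFS with gray/black marking from D:
D gray
  N gray
    E gray
      A gray
        B gray
          J gray
          J black
        B black
        A→J: J black — skip
        G gray
          G→D: D is gray → back edge
Back edge closes the cycle D → N → E → A → G → D; its vertices are {A, D, E, G, N}.

A, D, E, G, N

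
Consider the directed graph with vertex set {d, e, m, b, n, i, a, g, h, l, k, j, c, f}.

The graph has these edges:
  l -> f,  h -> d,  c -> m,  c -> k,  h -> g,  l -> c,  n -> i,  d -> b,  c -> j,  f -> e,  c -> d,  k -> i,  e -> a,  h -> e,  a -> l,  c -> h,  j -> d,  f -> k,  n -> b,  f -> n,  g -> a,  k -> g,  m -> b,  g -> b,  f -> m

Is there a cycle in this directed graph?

Yes

DFS with white/gray/black marking, starting from a:
a gray
  l gray
    f gray
      e gray
        e→a: a is gray → back edge
Back edge found, so a cycle exists: a → l → f → e → a.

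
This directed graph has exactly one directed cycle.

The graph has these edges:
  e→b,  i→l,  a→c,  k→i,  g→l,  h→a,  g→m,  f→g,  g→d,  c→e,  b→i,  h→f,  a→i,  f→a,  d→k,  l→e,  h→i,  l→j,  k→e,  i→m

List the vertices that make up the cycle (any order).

b, e, i, l

DFS with gray/black marking from l:
l gray
  j gray
  j black
  e gray
    b gray
      i gray
        i→l: l is gray → back edge
Back edge closes the cycle l → e → b → i → l; its vertices are {b, e, i, l}.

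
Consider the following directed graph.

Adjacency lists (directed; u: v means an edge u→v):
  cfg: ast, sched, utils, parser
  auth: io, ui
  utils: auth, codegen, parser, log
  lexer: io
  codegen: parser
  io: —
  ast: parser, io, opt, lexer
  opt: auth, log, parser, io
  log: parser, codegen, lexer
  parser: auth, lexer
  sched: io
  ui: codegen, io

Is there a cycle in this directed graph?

DFS with white/gray/black marking, starting from lexer:
lexer gray
  io gray
  io black
lexer black
cfg gray
  ast gray
    parser gray
      auth gray
        auth→io: io black — skip
        ui gray
          codegen gray
            codegen→parser: parser is gray → back edge
Back edge found, so a cycle exists: parser → auth → ui → codegen → parser.

Yes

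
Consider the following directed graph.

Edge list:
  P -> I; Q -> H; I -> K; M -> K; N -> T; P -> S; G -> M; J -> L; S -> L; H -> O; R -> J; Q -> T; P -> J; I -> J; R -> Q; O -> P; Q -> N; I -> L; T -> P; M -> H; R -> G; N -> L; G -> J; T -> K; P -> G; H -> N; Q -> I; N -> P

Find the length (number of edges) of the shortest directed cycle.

For each vertex v, BFS finds the shortest path from v back to v.
The shortest such closed walk is H → N → P → G → M → H, length 5.

5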